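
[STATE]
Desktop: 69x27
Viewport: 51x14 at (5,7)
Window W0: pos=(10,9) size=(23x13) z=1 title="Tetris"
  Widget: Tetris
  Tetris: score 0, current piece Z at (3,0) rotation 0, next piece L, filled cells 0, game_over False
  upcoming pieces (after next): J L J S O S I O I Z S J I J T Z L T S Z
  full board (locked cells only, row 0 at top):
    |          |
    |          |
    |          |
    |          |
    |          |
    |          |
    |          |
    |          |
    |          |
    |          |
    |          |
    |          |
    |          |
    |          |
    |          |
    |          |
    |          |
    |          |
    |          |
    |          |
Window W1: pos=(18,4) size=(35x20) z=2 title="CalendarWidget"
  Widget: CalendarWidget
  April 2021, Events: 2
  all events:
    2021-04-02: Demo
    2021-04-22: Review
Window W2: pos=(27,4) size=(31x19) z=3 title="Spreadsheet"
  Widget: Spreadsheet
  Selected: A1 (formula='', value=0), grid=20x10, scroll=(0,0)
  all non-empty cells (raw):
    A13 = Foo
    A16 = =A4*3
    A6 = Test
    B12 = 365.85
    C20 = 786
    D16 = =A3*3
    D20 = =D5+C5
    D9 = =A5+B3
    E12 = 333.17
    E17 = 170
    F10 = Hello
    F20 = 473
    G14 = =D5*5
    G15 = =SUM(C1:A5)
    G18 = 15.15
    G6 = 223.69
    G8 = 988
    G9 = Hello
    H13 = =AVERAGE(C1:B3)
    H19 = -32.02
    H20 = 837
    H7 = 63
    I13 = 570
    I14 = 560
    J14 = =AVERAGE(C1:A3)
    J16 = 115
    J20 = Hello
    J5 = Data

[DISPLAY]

             ┃        ┃A1:                         
             ┃Mo Tu We┃       A       B       C    
     ┏━━━━━━━┃        ┃----------------------------
     ┃ Tetris┃ 5  6  7┃  1      [0]       0       0
     ┠───────┃12 13 14┃  2        0       0       0
     ┃       ┃19 20 21┃  3        0       0       0
     ┃       ┃26 27 28┃  4        0       0       0
     ┃       ┃        ┃  5        0       0       0
     ┃       ┃        ┃  6 Test           0       0
     ┃       ┃        ┃  7        0       0       0
     ┃       ┃        ┃  8        0       0       0
     ┃       ┃        ┃  9        0       0       0
     ┃       ┃        ┃ 10        0       0       0
     ┃       ┃        ┃ 11        0       0       0


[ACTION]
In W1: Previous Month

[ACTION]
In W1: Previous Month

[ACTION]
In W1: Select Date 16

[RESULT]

             ┃        ┃A1:                         
             ┃Mo Tu We┃       A       B       C    
     ┏━━━━━━━┃ 1  2  3┃----------------------------
     ┃ Tetris┃ 8  9 10┃  1      [0]       0       0
     ┠───────┃15 [16] ┃  2        0       0       0
     ┃       ┃22 23 24┃  3        0       0       0
     ┃       ┃        ┃  4        0       0       0
     ┃       ┃        ┃  5        0       0       0
     ┃       ┃        ┃  6 Test           0       0
     ┃       ┃        ┃  7        0       0       0
     ┃       ┃        ┃  8        0       0       0
     ┃       ┃        ┃  9        0       0       0
     ┃       ┃        ┃ 10        0       0       0
     ┃       ┃        ┃ 11        0       0       0


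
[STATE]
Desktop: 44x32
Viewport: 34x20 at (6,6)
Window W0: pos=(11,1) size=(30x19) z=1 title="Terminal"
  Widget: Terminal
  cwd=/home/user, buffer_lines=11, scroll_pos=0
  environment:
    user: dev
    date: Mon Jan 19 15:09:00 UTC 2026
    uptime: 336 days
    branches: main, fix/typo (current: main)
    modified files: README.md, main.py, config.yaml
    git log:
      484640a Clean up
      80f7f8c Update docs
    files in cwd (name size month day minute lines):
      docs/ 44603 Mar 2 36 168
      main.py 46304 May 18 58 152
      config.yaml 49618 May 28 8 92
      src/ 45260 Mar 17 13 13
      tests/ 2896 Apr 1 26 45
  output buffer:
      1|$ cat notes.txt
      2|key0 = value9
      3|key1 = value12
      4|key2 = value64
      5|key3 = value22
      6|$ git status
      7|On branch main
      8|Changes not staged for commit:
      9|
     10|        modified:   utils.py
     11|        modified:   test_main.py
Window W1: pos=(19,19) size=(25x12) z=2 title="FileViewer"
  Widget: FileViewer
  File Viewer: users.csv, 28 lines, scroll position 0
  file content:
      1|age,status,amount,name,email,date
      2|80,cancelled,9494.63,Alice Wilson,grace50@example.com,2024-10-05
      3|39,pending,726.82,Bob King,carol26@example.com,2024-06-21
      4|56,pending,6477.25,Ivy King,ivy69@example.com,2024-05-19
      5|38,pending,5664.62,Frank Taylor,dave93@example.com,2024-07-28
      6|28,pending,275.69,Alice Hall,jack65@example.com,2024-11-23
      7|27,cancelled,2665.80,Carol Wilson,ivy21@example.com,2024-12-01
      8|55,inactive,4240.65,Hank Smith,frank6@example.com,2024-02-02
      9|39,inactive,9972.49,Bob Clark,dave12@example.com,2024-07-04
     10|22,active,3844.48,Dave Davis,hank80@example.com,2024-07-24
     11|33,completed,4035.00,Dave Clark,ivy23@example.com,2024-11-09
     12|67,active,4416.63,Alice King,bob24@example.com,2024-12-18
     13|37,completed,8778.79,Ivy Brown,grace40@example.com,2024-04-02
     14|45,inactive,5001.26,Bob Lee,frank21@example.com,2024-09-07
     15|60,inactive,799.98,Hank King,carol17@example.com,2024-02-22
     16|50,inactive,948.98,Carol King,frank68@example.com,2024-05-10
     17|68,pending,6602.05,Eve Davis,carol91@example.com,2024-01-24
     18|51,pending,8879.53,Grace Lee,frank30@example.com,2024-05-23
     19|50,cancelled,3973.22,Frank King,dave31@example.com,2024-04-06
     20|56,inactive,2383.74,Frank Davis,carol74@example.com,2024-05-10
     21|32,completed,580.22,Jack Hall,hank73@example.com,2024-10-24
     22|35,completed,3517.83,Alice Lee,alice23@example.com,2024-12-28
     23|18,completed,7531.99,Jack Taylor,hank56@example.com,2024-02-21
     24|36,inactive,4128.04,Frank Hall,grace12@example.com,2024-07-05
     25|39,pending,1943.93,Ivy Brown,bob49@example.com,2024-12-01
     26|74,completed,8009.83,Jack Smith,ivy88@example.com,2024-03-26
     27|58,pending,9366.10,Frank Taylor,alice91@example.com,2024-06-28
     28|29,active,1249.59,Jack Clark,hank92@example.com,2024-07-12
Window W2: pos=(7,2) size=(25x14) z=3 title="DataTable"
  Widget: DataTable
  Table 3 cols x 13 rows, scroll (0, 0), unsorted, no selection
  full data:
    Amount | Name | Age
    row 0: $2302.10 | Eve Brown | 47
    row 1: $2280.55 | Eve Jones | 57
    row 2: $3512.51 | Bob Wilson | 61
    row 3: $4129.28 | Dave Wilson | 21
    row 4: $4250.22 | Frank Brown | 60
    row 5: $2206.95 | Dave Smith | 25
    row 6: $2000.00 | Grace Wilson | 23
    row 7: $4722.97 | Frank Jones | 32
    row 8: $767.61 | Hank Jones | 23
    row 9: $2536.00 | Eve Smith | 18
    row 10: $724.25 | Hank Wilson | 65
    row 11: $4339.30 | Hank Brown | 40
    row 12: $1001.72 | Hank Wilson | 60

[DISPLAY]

 ┃────────┼────────────┼─┃        
 ┃$2302.10│Eve Brown   │4┃        
 ┃$2280.55│Eve Jones   │5┃        
 ┃$3512.51│Bob Wilson  │6┃        
 ┃$4129.28│Dave Wilson │2┃        
 ┃$4250.22│Frank Brown │6┃or commi
 ┃$2206.95│Dave Smith  │2┃        
 ┃$2000.00│Grace Wilson│2┃utils.py
 ┃$4722.97│Frank Jones │3┃test_mai
 ┗━━━━━━━━━━━━━━━━━━━━━━━┛        
     ┃                            
     ┃                            
     ┃                            
     ┗━━━━━━━┏━━━━━━━━━━━━━━━━━━━━
             ┃ FileViewer         
             ┠────────────────────
             ┃age,status,amount,na
             ┃80,cancelled,9494.63
             ┃39,pending,726.82,Bo
             ┃56,pending,6477.25,I


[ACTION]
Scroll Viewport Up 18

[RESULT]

                                  
     ┏━━━━━━━━━━━━━━━━━━━━━━━━━━━━
 ┏━━━━━━━━━━━━━━━━━━━━━━━┓        
 ┃ DataTable             ┃────────
 ┠───────────────────────┨        
 ┃Amount  │Name        │A┃        
 ┃────────┼────────────┼─┃        
 ┃$2302.10│Eve Brown   │4┃        
 ┃$2280.55│Eve Jones   │5┃        
 ┃$3512.51│Bob Wilson  │6┃        
 ┃$4129.28│Dave Wilson │2┃        
 ┃$4250.22│Frank Brown │6┃or commi
 ┃$2206.95│Dave Smith  │2┃        
 ┃$2000.00│Grace Wilson│2┃utils.py
 ┃$4722.97│Frank Jones │3┃test_mai
 ┗━━━━━━━━━━━━━━━━━━━━━━━┛        
     ┃                            
     ┃                            
     ┃                            
     ┗━━━━━━━┏━━━━━━━━━━━━━━━━━━━━


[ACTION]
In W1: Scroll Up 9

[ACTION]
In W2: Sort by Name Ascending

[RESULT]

                                  
     ┏━━━━━━━━━━━━━━━━━━━━━━━━━━━━
 ┏━━━━━━━━━━━━━━━━━━━━━━━┓        
 ┃ DataTable             ┃────────
 ┠───────────────────────┨        
 ┃Amount  │Name       ▲│A┃        
 ┃────────┼────────────┼─┃        
 ┃$3512.51│Bob Wilson  │6┃        
 ┃$2206.95│Dave Smith  │2┃        
 ┃$4129.28│Dave Wilson │2┃        
 ┃$2302.10│Eve Brown   │4┃        
 ┃$2280.55│Eve Jones   │5┃or commi
 ┃$2536.00│Eve Smith   │1┃        
 ┃$4250.22│Frank Brown │6┃utils.py
 ┃$4722.97│Frank Jones │3┃test_mai
 ┗━━━━━━━━━━━━━━━━━━━━━━━┛        
     ┃                            
     ┃                            
     ┃                            
     ┗━━━━━━━┏━━━━━━━━━━━━━━━━━━━━


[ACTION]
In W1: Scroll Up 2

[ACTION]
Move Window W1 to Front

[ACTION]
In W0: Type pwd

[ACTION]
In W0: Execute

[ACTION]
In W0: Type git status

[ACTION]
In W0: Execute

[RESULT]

                                  
     ┏━━━━━━━━━━━━━━━━━━━━━━━━━━━━
 ┏━━━━━━━━━━━━━━━━━━━━━━━┓        
 ┃ DataTable             ┃────────
 ┠───────────────────────┨        
 ┃Amount  │Name       ▲│A┃or commi
 ┃────────┼────────────┼─┃        
 ┃$3512.51│Bob Wilson  │6┃utils.py
 ┃$2206.95│Dave Smith  │2┃test_mai
 ┃$4129.28│Dave Wilson │2┃        
 ┃$2302.10│Eve Brown   │4┃        
 ┃$2280.55│Eve Jones   │5┃        
 ┃$2536.00│Eve Smith   │1┃        
 ┃$4250.22│Frank Brown │6┃or commi
 ┃$4722.97│Frank Jones │3┃        
 ┗━━━━━━━━━━━━━━━━━━━━━━━┛README.m
     ┃        modified:   main.py 
     ┃        modified:   config.y
     ┃$ █                         
     ┗━━━━━━━┏━━━━━━━━━━━━━━━━━━━━


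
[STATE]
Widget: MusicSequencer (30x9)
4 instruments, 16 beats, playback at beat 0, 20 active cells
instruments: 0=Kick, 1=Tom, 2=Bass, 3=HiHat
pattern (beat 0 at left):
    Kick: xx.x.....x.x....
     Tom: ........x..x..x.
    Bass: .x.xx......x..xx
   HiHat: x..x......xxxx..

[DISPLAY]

      ▼123456789012345        
  Kick██·█·····█·█····        
   Tom········█··█··█·        
  Bass·█·██······█··██        
 HiHat█··█······████··        
                              
                              
                              
                              


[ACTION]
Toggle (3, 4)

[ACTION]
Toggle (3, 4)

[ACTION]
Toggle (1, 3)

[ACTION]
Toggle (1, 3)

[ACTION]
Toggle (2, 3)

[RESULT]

      ▼123456789012345        
  Kick██·█·····█·█····        
   Tom········█··█··█·        
  Bass·█··█······█··██        
 HiHat█··█······████··        
                              
                              
                              
                              


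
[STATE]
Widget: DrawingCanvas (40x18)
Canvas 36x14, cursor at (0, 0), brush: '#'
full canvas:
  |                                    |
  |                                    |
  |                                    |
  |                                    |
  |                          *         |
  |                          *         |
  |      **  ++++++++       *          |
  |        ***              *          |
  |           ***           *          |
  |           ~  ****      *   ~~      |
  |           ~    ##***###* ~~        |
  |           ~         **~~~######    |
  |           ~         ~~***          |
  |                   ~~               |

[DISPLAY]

+                                       
                                        
                                        
                                        
                          *             
                          *             
      **  ++++++++       *              
        ***              *              
           ***           *              
           ~  ****      *   ~~          
           ~    ##***###* ~~            
           ~         **~~~######        
           ~         ~~***              
                   ~~                   
                                        
                                        
                                        
                                        


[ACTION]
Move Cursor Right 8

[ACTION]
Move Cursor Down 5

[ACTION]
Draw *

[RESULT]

                                        
                                        
                                        
                                        
                          *             
        *                 *             
      **  ++++++++       *              
        ***              *              
           ***           *              
           ~  ****      *   ~~          
           ~    ##***###* ~~            
           ~         **~~~######        
           ~         ~~***              
                   ~~                   
                                        
                                        
                                        
                                        


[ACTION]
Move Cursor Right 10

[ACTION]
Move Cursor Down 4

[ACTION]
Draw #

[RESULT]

                                        
                                        
                                        
                                        
                          *             
        *                 *             
      **  ++++++++       *              
        ***              *              
           ***           *              
           ~  ****#     *   ~~          
           ~    ##***###* ~~            
           ~         **~~~######        
           ~         ~~***              
                   ~~                   
                                        
                                        
                                        
                                        


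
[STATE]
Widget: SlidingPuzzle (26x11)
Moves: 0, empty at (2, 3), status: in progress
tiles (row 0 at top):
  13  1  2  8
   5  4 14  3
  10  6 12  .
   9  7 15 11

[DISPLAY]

┌────┬────┬────┬────┐     
│ 13 │  1 │  2 │  8 │     
├────┼────┼────┼────┤     
│  5 │  4 │ 14 │  3 │     
├────┼────┼────┼────┤     
│ 10 │  6 │ 12 │    │     
├────┼────┼────┼────┤     
│  9 │  7 │ 15 │ 11 │     
└────┴────┴────┴────┘     
Moves: 0                  
                          


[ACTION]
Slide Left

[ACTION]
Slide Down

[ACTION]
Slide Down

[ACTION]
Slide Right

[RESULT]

┌────┬────┬────┬────┐     
│ 13 │  1 │    │  2 │     
├────┼────┼────┼────┤     
│  5 │  4 │ 14 │  8 │     
├────┼────┼────┼────┤     
│ 10 │  6 │ 12 │  3 │     
├────┼────┼────┼────┤     
│  9 │  7 │ 15 │ 11 │     
└────┴────┴────┴────┘     
Moves: 3                  
                          


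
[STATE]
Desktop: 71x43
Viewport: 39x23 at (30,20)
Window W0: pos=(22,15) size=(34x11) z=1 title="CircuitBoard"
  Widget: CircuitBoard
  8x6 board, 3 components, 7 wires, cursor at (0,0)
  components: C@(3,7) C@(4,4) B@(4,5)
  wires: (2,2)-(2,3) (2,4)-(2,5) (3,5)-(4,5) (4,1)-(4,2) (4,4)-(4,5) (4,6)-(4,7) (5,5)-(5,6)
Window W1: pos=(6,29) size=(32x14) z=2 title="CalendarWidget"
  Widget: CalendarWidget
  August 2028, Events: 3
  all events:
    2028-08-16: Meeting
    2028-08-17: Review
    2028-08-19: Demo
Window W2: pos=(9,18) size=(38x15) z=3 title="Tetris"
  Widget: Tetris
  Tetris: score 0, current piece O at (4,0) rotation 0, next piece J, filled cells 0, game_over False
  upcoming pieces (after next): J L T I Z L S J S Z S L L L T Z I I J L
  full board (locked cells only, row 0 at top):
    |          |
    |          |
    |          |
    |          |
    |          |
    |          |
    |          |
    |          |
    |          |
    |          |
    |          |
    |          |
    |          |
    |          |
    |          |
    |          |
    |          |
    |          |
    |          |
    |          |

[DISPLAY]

────────────────┨        ┃             
                ┃        ┃             
                ┃        ┃             
                ┃·       ┃             
                ┃        ┃             
                ┃━━━━━━━━┛             
                ┃                      
                ┃                      
                ┃                      
                ┃                      
                ┃                      
                ┃                      
━━━━━━━━━━━━━━━━┛                      
       ┃                               
       ┃                               
       ┃                               
       ┃                               
       ┃                               
       ┃                               
       ┃                               
       ┃                               
       ┃                               
━━━━━━━┛                               


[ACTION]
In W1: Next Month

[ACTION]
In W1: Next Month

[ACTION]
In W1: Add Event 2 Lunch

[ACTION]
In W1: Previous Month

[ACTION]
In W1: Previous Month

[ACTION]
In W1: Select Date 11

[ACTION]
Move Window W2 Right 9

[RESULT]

─────────────────────────┨             
Next:                    ┃             
█                        ┃             
███                      ┃             
                         ┃             
                         ┃             
                         ┃             
Score:                   ┃             
0                        ┃             
                         ┃             
                         ┃             
                         ┃             
━━━━━━━━━━━━━━━━━━━━━━━━━┛             
       ┃                               
       ┃                               
       ┃                               
       ┃                               
       ┃                               
       ┃                               
       ┃                               
       ┃                               
       ┃                               
━━━━━━━┛                               


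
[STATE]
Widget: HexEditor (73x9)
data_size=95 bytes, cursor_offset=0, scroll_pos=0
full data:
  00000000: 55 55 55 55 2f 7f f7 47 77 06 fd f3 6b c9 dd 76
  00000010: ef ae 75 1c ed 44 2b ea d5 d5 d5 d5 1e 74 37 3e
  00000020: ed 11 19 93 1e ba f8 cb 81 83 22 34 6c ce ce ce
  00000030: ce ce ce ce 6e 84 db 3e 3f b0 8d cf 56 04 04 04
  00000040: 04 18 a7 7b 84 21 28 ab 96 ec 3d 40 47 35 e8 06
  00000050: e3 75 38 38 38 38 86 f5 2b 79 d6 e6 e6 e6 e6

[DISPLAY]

00000000  55 55 55 55 2f 7f f7 47  77 06 fd f3 6b c9 dd 76  |UUUU/..Gw...
00000010  ef ae 75 1c ed 44 2b ea  d5 d5 d5 d5 1e 74 37 3e  |..u..D+.....
00000020  ed 11 19 93 1e ba f8 cb  81 83 22 34 6c ce ce ce  |.........."4
00000030  ce ce ce ce 6e 84 db 3e  3f b0 8d cf 56 04 04 04  |....n..>?...
00000040  04 18 a7 7b 84 21 28 ab  96 ec 3d 40 47 35 e8 06  |...{.!(...=@
00000050  e3 75 38 38 38 38 86 f5  2b 79 d6 e6 e6 e6 e6     |.u8888..+y..
                                                                         
                                                                         
                                                                         


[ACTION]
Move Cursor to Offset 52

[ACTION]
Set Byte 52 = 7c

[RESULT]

00000000  55 55 55 55 2f 7f f7 47  77 06 fd f3 6b c9 dd 76  |UUUU/..Gw...
00000010  ef ae 75 1c ed 44 2b ea  d5 d5 d5 d5 1e 74 37 3e  |..u..D+.....
00000020  ed 11 19 93 1e ba f8 cb  81 83 22 34 6c ce ce ce  |.........."4
00000030  ce ce ce ce 7C 84 db 3e  3f b0 8d cf 56 04 04 04  |....|..>?...
00000040  04 18 a7 7b 84 21 28 ab  96 ec 3d 40 47 35 e8 06  |...{.!(...=@
00000050  e3 75 38 38 38 38 86 f5  2b 79 d6 e6 e6 e6 e6     |.u8888..+y..
                                                                         
                                                                         
                                                                         


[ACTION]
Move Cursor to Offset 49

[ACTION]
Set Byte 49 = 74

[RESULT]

00000000  55 55 55 55 2f 7f f7 47  77 06 fd f3 6b c9 dd 76  |UUUU/..Gw...
00000010  ef ae 75 1c ed 44 2b ea  d5 d5 d5 d5 1e 74 37 3e  |..u..D+.....
00000020  ed 11 19 93 1e ba f8 cb  81 83 22 34 6c ce ce ce  |.........."4
00000030  ce 74 ce ce 7c 84 db 3e  3f b0 8d cf 56 04 04 04  |.t..|..>?...
00000040  04 18 a7 7b 84 21 28 ab  96 ec 3d 40 47 35 e8 06  |...{.!(...=@
00000050  e3 75 38 38 38 38 86 f5  2b 79 d6 e6 e6 e6 e6     |.u8888..+y..
                                                                         
                                                                         
                                                                         


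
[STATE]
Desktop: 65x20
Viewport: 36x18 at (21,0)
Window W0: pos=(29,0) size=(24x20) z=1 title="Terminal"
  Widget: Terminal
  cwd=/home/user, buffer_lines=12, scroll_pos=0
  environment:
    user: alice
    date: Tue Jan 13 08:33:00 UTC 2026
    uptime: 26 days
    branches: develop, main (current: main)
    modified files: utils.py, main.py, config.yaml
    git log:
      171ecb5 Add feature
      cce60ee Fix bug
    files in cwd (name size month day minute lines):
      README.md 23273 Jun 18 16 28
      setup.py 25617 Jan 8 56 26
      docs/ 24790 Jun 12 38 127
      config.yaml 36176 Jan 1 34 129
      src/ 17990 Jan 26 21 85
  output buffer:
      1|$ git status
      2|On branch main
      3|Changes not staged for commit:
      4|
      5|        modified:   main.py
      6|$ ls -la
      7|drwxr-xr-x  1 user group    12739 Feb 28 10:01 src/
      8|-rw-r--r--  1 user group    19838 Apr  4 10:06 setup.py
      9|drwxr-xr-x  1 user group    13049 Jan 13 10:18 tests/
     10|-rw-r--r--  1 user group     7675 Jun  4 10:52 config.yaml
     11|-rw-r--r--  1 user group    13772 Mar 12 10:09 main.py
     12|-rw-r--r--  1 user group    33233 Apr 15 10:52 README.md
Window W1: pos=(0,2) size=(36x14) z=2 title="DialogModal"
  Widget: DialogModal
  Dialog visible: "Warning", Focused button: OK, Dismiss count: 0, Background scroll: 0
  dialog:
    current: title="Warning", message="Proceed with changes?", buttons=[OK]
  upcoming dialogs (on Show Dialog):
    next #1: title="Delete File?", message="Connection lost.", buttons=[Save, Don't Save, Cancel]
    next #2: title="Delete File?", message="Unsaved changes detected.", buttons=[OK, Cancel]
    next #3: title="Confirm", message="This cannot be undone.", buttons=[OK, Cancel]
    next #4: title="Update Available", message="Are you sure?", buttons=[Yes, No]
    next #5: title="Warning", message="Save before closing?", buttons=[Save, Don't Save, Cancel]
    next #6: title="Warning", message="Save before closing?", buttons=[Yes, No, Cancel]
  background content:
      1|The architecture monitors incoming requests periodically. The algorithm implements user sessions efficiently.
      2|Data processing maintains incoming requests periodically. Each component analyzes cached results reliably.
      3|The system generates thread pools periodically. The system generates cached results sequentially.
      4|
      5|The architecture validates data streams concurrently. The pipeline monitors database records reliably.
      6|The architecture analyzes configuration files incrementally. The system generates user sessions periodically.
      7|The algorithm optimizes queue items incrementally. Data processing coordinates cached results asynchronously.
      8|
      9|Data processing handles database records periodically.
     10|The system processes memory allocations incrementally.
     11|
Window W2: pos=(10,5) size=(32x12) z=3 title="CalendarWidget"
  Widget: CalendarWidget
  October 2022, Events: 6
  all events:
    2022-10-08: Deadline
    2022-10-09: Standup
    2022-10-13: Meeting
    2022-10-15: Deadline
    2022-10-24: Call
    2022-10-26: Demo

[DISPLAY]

        ┏━━━━━━━━━━━━━━━━━━━━━━┓    
        ┃ Terminal             ┃    
━━━━━━━━━━━━━━┓────────────────┨    
              ┃status          ┃    
──────────────┨nch main        ┃    
━━━━━━━━━━━━━━━━━━━━┓staged for┃    
idget               ┃          ┃    
────────────────────┨fied:   ma┃    
ctober 2022         ┃          ┃    
h Fr Sa Su          ┃1 user gro┃    
      1  2          ┃1 user gro┃    
6  7  8*  9*        ┃1 user gro┃    
3* 14 15* 16        ┃1 user gro┃    
0 21 22 23          ┃1 user gro┃    
 27 28 29 30        ┃1 user gro┃    
                    ┃          ┃    
━━━━━━━━━━━━━━━━━━━━┛          ┃    
        ┃                      ┃    


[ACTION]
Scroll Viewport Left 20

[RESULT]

                            ┏━━━━━━━
                            ┃ Termin
━━━━━━━━━━━━━━━━━━━━━━━━━━━━━━━━━━┓─
 DialogModal                      ┃s
──────────────────────────────────┨n
The archi┏━━━━━━━━━━━━━━━━━━━━━━━━━━
Data proc┃ CalendarWidget           
The ┌────┠──────────────────────────
    │    ┃         October 2022     
The │ Pro┃Mo Tu We Th Fr Sa Su      
The │    ┃                1  2      
The └────┃ 3  4  5  6  7  8*  9*    
         ┃10 11 12 13* 14 15* 16    
Data proc┃17 18 19 20 21 22 23      
The syste┃24* 25 26* 27 28 29 30    
━━━━━━━━━┃31                        
         ┗━━━━━━━━━━━━━━━━━━━━━━━━━━
                            ┃       


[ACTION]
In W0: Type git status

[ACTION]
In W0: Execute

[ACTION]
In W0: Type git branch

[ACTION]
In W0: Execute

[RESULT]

                            ┏━━━━━━━
                            ┃ Termin
━━━━━━━━━━━━━━━━━━━━━━━━━━━━━━━━━━┓─
 DialogModal                      ┃-
──────────────────────────────────┨x
The archi┏━━━━━━━━━━━━━━━━━━━━━━━━━━
Data proc┃ CalendarWidget           
The ┌────┠──────────────────────────
    │    ┃         October 2022     
The │ Pro┃Mo Tu We Th Fr Sa Su      
The │    ┃                1  2      
The └────┃ 3  4  5  6  7  8*  9*    
         ┃10 11 12 13* 14 15* 16    
Data proc┃17 18 19 20 21 22 23      
The syste┃24* 25 26* 27 28 29 30    
━━━━━━━━━┃31                        
         ┗━━━━━━━━━━━━━━━━━━━━━━━━━━
                            ┃* main 


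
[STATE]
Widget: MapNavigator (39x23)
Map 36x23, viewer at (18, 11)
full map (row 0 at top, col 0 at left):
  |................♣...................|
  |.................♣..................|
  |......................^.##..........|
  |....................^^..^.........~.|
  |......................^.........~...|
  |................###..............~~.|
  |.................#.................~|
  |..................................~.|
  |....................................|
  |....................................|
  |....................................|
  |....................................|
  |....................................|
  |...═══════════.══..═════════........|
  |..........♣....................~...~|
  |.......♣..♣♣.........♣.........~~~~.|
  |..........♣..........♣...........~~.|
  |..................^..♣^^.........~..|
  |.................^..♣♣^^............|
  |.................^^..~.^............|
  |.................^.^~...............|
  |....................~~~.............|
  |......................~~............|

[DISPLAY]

 ................♣...................  
 .................♣..................  
 ......................^.##..........  
 ....................^^..^.........~.  
 ......................^.........~...  
 ................###..............~~.  
 .................#.................~  
 ..................................~.  
 ....................................  
 ....................................  
 ....................................  
 ..................@.................  
 ....................................  
 ...═══════════.══..═════════........  
 ..........♣....................~...~  
 .......♣..♣♣.........♣.........~~~~.  
 ..........♣..........♣...........~~.  
 ..................^..♣^^.........~..  
 .................^..♣♣^^............  
 .................^^..~.^............  
 .................^.^~...............  
 ....................~~~.............  
 ......................~~............  


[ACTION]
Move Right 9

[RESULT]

........♣...................           
.........♣..................           
..............^.##..........           
............^^..^.........~.           
..............^.........~...           
........###..............~~.           
.........#.................~           
..........................~.           
............................           
............................           
............................           
...................@........           
............................           
══════.══..═════════........           
..♣....................~...~           
..♣♣.........♣.........~~~~.           
..♣..........♣...........~~.           
..........^..♣^^.........~..           
.........^..♣♣^^............           
.........^^..~.^............           
.........^.^~...............           
............~~~.............           
..............~~............           


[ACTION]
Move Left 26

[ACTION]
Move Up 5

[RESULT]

                                       
                                       
                                       
                                       
                                       
                  ................♣....
                  .................♣...
                  .....................
                  ....................^
                  .....................
                  ................###..
                  .@...............#...
                  .....................
                  .....................
                  .....................
                  .....................
                  .....................
                  .....................
                  ...═══════════.══..══
                  ..........♣..........
                  .......♣..♣♣.........
                  ..........♣..........
                  ..................^..


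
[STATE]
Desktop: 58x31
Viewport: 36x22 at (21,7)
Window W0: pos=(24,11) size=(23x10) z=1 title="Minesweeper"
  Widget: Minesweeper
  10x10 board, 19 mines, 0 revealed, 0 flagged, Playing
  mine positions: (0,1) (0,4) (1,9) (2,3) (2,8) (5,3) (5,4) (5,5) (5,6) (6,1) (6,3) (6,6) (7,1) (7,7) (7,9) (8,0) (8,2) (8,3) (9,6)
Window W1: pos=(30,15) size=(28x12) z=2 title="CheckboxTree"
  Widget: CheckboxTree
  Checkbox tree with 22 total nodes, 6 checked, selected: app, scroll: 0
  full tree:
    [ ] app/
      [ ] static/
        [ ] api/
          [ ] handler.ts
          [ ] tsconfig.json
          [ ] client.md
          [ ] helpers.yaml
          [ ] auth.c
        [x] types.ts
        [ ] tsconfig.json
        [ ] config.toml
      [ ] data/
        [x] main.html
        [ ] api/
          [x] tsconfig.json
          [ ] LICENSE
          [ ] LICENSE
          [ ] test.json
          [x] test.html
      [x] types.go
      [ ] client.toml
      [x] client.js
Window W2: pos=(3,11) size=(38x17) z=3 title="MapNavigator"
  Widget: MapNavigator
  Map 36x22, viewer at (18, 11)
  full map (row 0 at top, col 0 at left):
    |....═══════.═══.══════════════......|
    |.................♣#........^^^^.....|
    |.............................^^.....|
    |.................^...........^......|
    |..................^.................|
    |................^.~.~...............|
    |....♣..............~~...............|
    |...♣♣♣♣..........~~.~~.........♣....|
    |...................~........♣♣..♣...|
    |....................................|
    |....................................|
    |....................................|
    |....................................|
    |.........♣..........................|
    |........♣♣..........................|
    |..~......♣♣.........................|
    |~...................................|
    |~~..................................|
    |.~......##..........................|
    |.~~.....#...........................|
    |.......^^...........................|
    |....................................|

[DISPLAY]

                                    
                                    
                                    
                                    
━━━━━━━━━━━━━━━━━━━┓━━━━━┓          
                   ┃     ┃          
───────────────────┨─────┨          
.~.~...............┃     ┃          
..~~...............┃━━━━━━━━━━━━━━━━
~~.~~.........♣....┃ree             
..~........♣♣..♣...┃────────────────
...................┃                
...................┃tic/            
.@.................┃pi/             
...................┃ handler.ts     
...................┃ tsconfig.json  
...................┃ client.md      
...................┃ helpers.yaml   
...................┃ auth.c         
...................┃━━━━━━━━━━━━━━━━
━━━━━━━━━━━━━━━━━━━┛                
                                    


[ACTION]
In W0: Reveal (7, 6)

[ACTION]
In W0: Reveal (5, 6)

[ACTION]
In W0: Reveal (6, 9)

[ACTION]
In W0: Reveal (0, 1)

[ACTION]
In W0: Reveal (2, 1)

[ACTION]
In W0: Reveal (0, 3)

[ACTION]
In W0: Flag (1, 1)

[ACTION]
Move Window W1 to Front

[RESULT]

                                    
                                    
                                    
                                    
━━━━━━━━━━━━━━━━━━━┓━━━━━┓          
                   ┃     ┃          
───────────────────┨─────┨          
.~.~...............┃     ┃          
..~~.....┏━━━━━━━━━━━━━━━━━━━━━━━━━━
~~.~~....┃ CheckboxTree             
..~......┠──────────────────────────
.........┃>[-] app/                 
.........┃   [-] static/            
.@.......┃     [ ] api/             
.........┃       [ ] handler.ts     
.........┃       [ ] tsconfig.json  
.........┃       [ ] client.md      
.........┃       [ ] helpers.yaml   
.........┃       [ ] auth.c         
.........┗━━━━━━━━━━━━━━━━━━━━━━━━━━
━━━━━━━━━━━━━━━━━━━┛                
                                    


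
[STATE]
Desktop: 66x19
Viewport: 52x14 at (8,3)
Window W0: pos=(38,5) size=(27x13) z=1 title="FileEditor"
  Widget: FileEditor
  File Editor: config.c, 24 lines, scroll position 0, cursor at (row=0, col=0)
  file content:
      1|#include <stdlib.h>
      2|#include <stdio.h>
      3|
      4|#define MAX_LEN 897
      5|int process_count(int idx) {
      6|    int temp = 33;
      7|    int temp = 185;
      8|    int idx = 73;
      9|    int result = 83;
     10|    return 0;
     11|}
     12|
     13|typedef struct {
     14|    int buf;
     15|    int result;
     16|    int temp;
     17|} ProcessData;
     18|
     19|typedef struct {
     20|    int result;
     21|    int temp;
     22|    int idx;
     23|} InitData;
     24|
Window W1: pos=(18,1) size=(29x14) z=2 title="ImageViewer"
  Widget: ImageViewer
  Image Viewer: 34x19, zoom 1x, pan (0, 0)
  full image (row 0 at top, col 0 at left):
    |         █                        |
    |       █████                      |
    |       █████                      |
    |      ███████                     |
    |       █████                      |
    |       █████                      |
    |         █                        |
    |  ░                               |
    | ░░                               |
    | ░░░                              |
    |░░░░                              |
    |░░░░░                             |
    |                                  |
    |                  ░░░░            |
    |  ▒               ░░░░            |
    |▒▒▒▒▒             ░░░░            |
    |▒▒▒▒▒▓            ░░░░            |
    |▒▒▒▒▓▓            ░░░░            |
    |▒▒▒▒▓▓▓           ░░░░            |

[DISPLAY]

          ┠───────────────────────────┨             
          ┃         █                 ┃             
          ┃       █████               ┃━━━━━━━━━━━━━
          ┃       █████               ┃tor          
          ┃      ███████              ┃─────────────
          ┃       █████               ┃ <stdlib.h>  
          ┃       █████               ┃ <stdio.h>   
          ┃         █                 ┃             
          ┃  ░                        ┃MAX_LEN 897  
          ┃ ░░                        ┃ess_count(int
          ┃ ░░░                       ┃temp = 33;   
          ┗━━━━━━━━━━━━━━━━━━━━━━━━━━━┛temp = 185;  
                              ┃    int idx = 73;    
                              ┃    int result = 83; 


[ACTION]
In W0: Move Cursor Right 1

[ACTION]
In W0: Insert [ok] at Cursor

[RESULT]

          ┠───────────────────────────┨             
          ┃         █                 ┃             
          ┃       █████               ┃━━━━━━━━━━━━━
          ┃       █████               ┃tor          
          ┃      ███████              ┃─────────────
          ┃       █████               ┃de <stdlib.h>
          ┃       █████               ┃ <stdio.h>   
          ┃         █                 ┃             
          ┃  ░                        ┃MAX_LEN 897  
          ┃ ░░                        ┃ess_count(int
          ┃ ░░░                       ┃temp = 33;   
          ┗━━━━━━━━━━━━━━━━━━━━━━━━━━━┛temp = 185;  
                              ┃    int idx = 73;    
                              ┃    int result = 83; 
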